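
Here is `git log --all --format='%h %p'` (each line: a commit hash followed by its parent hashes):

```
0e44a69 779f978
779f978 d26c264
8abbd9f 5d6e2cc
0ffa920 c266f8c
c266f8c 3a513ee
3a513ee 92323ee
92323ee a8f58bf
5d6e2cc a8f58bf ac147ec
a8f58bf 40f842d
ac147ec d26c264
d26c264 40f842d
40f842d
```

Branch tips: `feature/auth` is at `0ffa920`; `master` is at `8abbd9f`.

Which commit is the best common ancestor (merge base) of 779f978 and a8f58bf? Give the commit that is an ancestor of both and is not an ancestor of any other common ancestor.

Ancestors of 779f978: {40f842d, 779f978, d26c264}.
Ancestors of a8f58bf: {40f842d, a8f58bf}.
Common ancestors: {40f842d}.
The only common ancestor is 40f842d, so it is the merge base.

40f842d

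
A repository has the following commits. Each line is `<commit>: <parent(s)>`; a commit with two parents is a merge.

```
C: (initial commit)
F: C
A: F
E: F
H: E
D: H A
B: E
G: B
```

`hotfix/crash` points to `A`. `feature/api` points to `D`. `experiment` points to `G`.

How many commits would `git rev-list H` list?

4

Walking parent pointers from H: reachable set = {C, E, F, H}.
That is 4 commits.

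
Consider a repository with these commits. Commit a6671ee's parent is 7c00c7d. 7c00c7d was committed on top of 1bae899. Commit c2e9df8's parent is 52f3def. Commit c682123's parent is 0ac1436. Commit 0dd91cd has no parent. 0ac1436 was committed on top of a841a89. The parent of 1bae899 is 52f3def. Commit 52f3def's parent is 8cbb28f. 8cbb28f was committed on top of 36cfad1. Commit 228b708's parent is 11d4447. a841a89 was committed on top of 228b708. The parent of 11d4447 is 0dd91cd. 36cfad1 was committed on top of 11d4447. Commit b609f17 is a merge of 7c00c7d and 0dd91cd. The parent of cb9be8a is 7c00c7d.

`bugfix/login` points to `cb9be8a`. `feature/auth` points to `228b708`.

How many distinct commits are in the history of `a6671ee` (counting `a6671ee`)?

8

Walking parent pointers from a6671ee: reachable set = {0dd91cd, 11d4447, 1bae899, 36cfad1, 52f3def, 7c00c7d, 8cbb28f, a6671ee}.
That is 8 commits.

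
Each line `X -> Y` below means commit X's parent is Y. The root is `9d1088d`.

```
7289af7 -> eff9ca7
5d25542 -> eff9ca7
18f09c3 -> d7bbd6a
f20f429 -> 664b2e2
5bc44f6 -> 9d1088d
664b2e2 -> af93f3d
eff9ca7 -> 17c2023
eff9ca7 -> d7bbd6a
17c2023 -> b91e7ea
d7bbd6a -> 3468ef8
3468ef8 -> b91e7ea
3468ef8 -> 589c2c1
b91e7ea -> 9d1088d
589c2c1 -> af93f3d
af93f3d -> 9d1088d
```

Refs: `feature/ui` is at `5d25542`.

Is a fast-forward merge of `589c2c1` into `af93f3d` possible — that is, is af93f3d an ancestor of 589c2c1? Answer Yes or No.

Yes

A fast-forward from af93f3d to 589c2c1 is possible iff af93f3d is an ancestor of 589c2c1.
Ancestors of 589c2c1: {589c2c1, 9d1088d, af93f3d}.
af93f3d is among them, so fast-forward is possible.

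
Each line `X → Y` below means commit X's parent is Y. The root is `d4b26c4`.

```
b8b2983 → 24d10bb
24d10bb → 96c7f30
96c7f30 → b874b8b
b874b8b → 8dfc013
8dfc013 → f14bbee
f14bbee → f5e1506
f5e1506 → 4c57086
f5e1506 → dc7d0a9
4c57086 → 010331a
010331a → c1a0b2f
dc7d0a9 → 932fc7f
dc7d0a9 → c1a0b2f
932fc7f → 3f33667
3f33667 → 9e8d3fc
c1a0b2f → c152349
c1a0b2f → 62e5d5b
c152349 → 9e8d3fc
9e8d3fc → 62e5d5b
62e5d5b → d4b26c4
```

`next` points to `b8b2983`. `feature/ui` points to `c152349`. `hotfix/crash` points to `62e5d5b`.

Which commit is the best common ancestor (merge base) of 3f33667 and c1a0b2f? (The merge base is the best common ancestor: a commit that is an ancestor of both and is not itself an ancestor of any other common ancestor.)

9e8d3fc

Ancestors of 3f33667: {3f33667, 62e5d5b, 9e8d3fc, d4b26c4}.
Ancestors of c1a0b2f: {62e5d5b, 9e8d3fc, c152349, c1a0b2f, d4b26c4}.
Common ancestors: {62e5d5b, 9e8d3fc, d4b26c4}.
Among these, 9e8d3fc is not an ancestor of any other common ancestor — it is the merge base.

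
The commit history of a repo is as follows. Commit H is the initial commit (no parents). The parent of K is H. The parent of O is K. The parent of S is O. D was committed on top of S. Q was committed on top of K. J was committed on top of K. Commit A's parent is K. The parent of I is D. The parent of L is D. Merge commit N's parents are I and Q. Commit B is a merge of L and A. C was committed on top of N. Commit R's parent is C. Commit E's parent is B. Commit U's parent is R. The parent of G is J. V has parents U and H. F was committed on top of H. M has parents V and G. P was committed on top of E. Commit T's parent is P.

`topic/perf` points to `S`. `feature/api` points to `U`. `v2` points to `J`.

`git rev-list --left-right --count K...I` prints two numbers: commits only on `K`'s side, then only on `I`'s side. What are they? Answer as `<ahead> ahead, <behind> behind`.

0 ahead, 4 behind

Reachable from K: {H, K}.
Reachable from I: {D, H, I, K, O, S}.
Only in K's history (ahead): {} — 0.
Only in I's history (behind): {D, I, O, S} — 4.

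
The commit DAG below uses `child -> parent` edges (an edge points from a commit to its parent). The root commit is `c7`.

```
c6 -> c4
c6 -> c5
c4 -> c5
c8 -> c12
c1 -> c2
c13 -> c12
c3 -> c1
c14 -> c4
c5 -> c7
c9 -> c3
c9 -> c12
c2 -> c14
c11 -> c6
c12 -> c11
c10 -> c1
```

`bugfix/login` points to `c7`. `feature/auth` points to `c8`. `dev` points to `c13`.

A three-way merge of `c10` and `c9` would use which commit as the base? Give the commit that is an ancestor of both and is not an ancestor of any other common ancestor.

Ancestors of c10: {c1, c10, c14, c2, c4, c5, c7}.
Ancestors of c9: {c1, c11, c12, c14, c2, c3, c4, c5, c6, c7, c9}.
Common ancestors: {c1, c14, c2, c4, c5, c7}.
Among these, c1 is not an ancestor of any other common ancestor — it is the merge base.

c1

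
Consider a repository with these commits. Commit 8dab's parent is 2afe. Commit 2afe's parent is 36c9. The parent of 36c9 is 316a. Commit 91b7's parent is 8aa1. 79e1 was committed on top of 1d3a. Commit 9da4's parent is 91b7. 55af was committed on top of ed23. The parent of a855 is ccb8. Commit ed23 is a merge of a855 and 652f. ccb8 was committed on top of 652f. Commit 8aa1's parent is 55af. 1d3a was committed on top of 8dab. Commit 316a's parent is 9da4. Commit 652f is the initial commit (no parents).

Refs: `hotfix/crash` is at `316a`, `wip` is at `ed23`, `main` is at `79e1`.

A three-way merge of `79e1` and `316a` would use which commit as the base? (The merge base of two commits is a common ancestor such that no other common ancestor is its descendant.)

Ancestors of 79e1: {1d3a, 2afe, 316a, 36c9, 55af, 652f, 79e1, 8aa1, 8dab, 91b7, 9da4, a855, ccb8, ed23}.
Ancestors of 316a: {316a, 55af, 652f, 8aa1, 91b7, 9da4, a855, ccb8, ed23}.
Common ancestors: {316a, 55af, 652f, 8aa1, 91b7, 9da4, a855, ccb8, ed23}.
Among these, 316a is not an ancestor of any other common ancestor — it is the merge base.

316a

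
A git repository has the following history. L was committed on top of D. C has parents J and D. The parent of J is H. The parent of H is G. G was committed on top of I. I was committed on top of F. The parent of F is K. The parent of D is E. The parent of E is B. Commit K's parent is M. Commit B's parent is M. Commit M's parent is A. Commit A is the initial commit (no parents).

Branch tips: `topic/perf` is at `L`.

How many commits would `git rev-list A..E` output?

Reachable from E: {A, B, E, M}.
Reachable from A: {A}.
In E's history but not A's: {B, E, M} — 3 commits.

3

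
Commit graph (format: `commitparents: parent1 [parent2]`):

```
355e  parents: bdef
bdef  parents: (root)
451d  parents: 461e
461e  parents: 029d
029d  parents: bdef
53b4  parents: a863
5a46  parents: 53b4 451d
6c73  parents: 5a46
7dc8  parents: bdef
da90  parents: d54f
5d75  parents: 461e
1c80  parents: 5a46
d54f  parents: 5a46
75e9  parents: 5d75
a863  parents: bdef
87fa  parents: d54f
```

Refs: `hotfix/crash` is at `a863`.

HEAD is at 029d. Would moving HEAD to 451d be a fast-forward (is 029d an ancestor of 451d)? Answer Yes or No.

Yes

A fast-forward from 029d to 451d is possible iff 029d is an ancestor of 451d.
Ancestors of 451d: {029d, 451d, 461e, bdef}.
029d is among them, so fast-forward is possible.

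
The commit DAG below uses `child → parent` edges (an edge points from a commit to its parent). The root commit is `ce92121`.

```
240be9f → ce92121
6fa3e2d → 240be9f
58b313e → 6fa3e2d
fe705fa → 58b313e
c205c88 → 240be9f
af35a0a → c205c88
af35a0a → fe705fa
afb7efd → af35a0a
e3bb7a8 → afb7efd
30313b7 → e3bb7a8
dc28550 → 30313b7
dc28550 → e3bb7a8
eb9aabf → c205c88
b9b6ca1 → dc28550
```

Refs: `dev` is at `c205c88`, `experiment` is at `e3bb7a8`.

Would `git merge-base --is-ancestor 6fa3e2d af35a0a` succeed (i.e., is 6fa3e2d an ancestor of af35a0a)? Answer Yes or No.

Ancestors of af35a0a (commits reachable by following parents): {240be9f, 58b313e, 6fa3e2d, af35a0a, c205c88, ce92121, fe705fa}.
6fa3e2d is in that set, so it is an ancestor of af35a0a.

Yes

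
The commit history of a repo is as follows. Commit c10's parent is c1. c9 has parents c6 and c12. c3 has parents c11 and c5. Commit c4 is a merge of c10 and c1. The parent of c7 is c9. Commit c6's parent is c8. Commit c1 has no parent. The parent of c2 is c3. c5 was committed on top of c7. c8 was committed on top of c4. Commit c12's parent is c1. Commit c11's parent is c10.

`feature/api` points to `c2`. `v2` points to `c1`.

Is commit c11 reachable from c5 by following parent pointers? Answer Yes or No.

Ancestors of c5: {c1, c10, c12, c4, c5, c6, c7, c8, c9}.
c11 is not in that set, so it is not an ancestor of c5.

No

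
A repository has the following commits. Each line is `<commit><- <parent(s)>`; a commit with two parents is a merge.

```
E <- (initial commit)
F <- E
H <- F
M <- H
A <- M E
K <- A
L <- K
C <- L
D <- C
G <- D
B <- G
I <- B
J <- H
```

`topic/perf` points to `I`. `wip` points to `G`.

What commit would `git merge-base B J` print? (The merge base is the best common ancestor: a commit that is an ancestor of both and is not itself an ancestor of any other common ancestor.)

H

Ancestors of B: {A, B, C, D, E, F, G, H, K, L, M}.
Ancestors of J: {E, F, H, J}.
Common ancestors: {E, F, H}.
Among these, H is not an ancestor of any other common ancestor — it is the merge base.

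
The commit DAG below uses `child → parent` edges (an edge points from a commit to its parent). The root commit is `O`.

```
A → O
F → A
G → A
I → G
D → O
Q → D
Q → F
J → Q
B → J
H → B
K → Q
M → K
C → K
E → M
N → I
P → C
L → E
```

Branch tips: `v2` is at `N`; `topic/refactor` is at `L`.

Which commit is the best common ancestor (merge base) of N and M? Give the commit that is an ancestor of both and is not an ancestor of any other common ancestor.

Ancestors of N: {A, G, I, N, O}.
Ancestors of M: {A, D, F, K, M, O, Q}.
Common ancestors: {A, O}.
Among these, A is not an ancestor of any other common ancestor — it is the merge base.

A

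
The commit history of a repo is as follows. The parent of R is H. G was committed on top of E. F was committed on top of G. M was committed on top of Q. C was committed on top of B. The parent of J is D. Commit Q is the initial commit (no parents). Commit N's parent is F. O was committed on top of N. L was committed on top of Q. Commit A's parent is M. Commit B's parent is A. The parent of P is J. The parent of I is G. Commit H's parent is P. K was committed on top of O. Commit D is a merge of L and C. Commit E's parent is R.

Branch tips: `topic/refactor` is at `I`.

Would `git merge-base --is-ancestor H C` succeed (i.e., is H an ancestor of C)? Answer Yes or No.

Ancestors of C: {A, B, C, M, Q}.
H is not in that set, so it is not an ancestor of C.

No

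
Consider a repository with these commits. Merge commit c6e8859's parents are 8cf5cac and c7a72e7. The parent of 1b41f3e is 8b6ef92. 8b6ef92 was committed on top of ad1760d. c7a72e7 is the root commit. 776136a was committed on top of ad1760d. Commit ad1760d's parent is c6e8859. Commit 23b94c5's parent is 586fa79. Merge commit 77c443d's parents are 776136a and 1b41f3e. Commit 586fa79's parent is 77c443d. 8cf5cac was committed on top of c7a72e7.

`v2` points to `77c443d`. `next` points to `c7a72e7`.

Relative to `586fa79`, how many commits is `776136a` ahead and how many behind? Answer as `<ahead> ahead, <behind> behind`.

0 ahead, 4 behind

Reachable from 776136a: {776136a, 8cf5cac, ad1760d, c6e8859, c7a72e7}.
Reachable from 586fa79: {1b41f3e, 586fa79, 776136a, 77c443d, 8b6ef92, 8cf5cac, ad1760d, c6e8859, c7a72e7}.
Only in 776136a's history (ahead): {} — 0.
Only in 586fa79's history (behind): {1b41f3e, 586fa79, 77c443d, 8b6ef92} — 4.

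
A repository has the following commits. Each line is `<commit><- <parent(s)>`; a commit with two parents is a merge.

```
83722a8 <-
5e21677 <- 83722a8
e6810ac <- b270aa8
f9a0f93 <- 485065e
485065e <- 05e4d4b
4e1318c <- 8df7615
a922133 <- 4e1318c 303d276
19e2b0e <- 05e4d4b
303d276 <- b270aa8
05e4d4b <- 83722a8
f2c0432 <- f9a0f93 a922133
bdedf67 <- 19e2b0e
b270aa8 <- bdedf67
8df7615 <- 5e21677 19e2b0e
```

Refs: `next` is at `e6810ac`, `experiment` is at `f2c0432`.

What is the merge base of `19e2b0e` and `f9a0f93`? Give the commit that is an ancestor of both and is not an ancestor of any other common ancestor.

05e4d4b

Ancestors of 19e2b0e: {05e4d4b, 19e2b0e, 83722a8}.
Ancestors of f9a0f93: {05e4d4b, 485065e, 83722a8, f9a0f93}.
Common ancestors: {05e4d4b, 83722a8}.
Among these, 05e4d4b is not an ancestor of any other common ancestor — it is the merge base.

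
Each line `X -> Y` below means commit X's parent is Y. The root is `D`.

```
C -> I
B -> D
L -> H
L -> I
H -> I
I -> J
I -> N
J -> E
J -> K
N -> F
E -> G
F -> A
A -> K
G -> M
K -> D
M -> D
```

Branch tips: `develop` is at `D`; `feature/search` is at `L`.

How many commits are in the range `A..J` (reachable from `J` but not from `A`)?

Reachable from J: {D, E, G, J, K, M}.
Reachable from A: {A, D, K}.
In J's history but not A's: {E, G, J, M} — 4 commits.

4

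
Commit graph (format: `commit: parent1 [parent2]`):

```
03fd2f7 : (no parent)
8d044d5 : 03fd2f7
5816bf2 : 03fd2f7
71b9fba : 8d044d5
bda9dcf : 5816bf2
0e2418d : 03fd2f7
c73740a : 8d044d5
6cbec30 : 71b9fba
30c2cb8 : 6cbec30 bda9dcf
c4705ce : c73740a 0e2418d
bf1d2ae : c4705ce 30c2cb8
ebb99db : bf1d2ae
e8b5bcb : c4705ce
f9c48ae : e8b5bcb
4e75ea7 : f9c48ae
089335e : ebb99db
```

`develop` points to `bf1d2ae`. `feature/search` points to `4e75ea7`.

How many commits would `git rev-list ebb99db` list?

12

Walking parent pointers from ebb99db: reachable set = {03fd2f7, 0e2418d, 30c2cb8, 5816bf2, 6cbec30, 71b9fba, 8d044d5, bda9dcf, bf1d2ae, c4705ce, c73740a, ebb99db}.
That is 12 commits.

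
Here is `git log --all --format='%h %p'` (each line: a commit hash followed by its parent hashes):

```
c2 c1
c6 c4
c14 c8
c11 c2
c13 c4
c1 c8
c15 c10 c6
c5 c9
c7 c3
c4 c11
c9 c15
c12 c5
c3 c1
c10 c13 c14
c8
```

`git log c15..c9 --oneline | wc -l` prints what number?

Reachable from c9: {c1, c10, c11, c13, c14, c15, c2, c4, c6, c8, c9}.
Reachable from c15: {c1, c10, c11, c13, c14, c15, c2, c4, c6, c8}.
In c9's history but not c15's: {c9} — 1 commit.

1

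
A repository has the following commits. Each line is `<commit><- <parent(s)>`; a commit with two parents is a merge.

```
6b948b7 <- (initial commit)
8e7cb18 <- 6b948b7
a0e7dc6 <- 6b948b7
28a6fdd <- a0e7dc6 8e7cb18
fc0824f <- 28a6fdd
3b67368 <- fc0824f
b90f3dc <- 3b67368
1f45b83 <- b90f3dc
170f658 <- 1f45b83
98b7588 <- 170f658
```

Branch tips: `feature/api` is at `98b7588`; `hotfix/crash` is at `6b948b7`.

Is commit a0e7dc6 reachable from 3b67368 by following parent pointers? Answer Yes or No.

Yes

Ancestors of 3b67368 (commits reachable by following parents): {28a6fdd, 3b67368, 6b948b7, 8e7cb18, a0e7dc6, fc0824f}.
a0e7dc6 is in that set, so it is an ancestor of 3b67368.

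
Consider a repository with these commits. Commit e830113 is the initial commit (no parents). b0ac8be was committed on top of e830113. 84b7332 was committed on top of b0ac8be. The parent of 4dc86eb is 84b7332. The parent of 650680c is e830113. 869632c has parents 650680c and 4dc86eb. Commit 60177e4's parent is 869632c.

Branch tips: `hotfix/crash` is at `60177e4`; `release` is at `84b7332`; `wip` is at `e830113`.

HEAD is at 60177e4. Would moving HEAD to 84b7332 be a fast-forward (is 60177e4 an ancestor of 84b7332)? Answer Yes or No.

A fast-forward from 60177e4 to 84b7332 is possible iff 60177e4 is an ancestor of 84b7332.
Ancestors of 84b7332: {84b7332, b0ac8be, e830113}.
60177e4 is not among them, so fast-forward is not possible.

No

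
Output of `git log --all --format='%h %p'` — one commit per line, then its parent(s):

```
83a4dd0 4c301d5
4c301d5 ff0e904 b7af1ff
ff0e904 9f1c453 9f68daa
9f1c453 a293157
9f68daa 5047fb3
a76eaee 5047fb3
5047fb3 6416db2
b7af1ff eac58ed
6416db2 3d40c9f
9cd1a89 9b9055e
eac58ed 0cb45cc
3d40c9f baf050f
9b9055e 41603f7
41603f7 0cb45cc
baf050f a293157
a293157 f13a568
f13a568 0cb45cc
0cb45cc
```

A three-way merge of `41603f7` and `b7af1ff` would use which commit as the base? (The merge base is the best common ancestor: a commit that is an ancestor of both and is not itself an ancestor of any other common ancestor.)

0cb45cc

Ancestors of 41603f7: {0cb45cc, 41603f7}.
Ancestors of b7af1ff: {0cb45cc, b7af1ff, eac58ed}.
Common ancestors: {0cb45cc}.
The only common ancestor is 0cb45cc, so it is the merge base.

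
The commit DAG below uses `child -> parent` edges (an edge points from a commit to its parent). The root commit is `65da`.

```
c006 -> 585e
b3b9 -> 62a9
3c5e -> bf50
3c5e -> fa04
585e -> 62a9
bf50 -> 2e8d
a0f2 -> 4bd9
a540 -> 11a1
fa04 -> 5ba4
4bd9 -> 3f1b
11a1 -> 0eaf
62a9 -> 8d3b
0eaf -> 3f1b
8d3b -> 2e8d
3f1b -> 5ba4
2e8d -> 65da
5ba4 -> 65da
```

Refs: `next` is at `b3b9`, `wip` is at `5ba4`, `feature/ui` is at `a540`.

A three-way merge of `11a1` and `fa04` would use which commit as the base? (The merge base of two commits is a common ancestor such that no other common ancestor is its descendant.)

Ancestors of 11a1: {0eaf, 11a1, 3f1b, 5ba4, 65da}.
Ancestors of fa04: {5ba4, 65da, fa04}.
Common ancestors: {5ba4, 65da}.
Among these, 5ba4 is not an ancestor of any other common ancestor — it is the merge base.

5ba4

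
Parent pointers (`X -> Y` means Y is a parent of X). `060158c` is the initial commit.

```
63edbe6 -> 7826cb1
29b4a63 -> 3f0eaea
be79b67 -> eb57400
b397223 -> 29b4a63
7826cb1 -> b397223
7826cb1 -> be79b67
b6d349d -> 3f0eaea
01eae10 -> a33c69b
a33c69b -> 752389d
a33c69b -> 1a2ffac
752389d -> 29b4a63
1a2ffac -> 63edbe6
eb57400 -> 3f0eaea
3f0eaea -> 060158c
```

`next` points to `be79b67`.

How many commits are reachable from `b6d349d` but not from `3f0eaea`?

Reachable from b6d349d: {060158c, 3f0eaea, b6d349d}.
Reachable from 3f0eaea: {060158c, 3f0eaea}.
In b6d349d's history but not 3f0eaea's: {b6d349d} — 1 commit.

1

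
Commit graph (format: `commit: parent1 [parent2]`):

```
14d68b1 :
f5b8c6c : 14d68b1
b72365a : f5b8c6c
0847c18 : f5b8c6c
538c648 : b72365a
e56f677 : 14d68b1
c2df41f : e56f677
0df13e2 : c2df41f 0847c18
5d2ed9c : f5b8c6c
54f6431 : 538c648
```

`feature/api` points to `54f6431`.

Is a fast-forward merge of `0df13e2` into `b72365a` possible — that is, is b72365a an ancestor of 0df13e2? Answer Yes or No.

A fast-forward from b72365a to 0df13e2 is possible iff b72365a is an ancestor of 0df13e2.
Ancestors of 0df13e2: {0847c18, 0df13e2, 14d68b1, c2df41f, e56f677, f5b8c6c}.
b72365a is not among them, so fast-forward is not possible.

No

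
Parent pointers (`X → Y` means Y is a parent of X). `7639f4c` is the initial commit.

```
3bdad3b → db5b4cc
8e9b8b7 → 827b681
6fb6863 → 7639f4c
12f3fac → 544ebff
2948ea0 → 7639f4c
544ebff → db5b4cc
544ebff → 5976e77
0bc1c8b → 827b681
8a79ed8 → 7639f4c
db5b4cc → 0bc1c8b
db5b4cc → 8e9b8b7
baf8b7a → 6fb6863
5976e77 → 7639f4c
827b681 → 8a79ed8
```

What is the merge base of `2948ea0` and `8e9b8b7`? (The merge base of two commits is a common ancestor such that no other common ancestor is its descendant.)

Ancestors of 2948ea0: {2948ea0, 7639f4c}.
Ancestors of 8e9b8b7: {7639f4c, 827b681, 8a79ed8, 8e9b8b7}.
Common ancestors: {7639f4c}.
The only common ancestor is 7639f4c, so it is the merge base.

7639f4c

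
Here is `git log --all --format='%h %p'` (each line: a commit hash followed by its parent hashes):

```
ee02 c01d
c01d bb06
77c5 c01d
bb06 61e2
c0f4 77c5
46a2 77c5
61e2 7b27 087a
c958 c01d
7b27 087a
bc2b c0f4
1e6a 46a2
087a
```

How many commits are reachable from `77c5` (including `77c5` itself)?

6

Walking parent pointers from 77c5: reachable set = {087a, 61e2, 77c5, 7b27, bb06, c01d}.
That is 6 commits.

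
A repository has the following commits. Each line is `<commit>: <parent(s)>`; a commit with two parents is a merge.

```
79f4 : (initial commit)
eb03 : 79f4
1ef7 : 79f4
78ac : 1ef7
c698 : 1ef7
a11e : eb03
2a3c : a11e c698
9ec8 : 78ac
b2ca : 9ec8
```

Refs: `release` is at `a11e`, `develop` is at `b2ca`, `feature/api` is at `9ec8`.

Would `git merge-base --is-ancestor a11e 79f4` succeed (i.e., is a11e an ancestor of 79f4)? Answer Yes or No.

Ancestors of 79f4: {79f4}.
a11e is not in that set, so it is not an ancestor of 79f4.

No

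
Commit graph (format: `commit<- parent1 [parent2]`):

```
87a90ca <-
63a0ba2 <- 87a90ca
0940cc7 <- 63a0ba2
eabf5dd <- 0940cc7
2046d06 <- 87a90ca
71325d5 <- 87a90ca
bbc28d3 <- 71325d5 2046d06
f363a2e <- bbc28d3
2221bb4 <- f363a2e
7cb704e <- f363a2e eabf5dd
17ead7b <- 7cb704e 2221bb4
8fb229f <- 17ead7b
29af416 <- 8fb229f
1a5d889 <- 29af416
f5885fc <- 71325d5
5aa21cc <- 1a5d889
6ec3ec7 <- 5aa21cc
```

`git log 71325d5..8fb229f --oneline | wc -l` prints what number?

10

Reachable from 8fb229f: {0940cc7, 17ead7b, 2046d06, 2221bb4, 63a0ba2, 71325d5, 7cb704e, 87a90ca, 8fb229f, bbc28d3, eabf5dd, f363a2e}.
Reachable from 71325d5: {71325d5, 87a90ca}.
In 8fb229f's history but not 71325d5's: {0940cc7, 17ead7b, 2046d06, 2221bb4, 63a0ba2, 7cb704e, 8fb229f, bbc28d3, eabf5dd, f363a2e} — 10 commits.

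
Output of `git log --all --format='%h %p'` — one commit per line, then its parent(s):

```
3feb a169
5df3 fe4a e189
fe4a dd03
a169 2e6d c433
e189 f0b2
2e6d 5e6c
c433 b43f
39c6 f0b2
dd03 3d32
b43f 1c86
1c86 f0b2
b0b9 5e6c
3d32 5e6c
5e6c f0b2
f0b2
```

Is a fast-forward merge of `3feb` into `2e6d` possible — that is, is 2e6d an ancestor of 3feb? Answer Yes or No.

Yes

A fast-forward from 2e6d to 3feb is possible iff 2e6d is an ancestor of 3feb.
Ancestors of 3feb: {1c86, 2e6d, 3feb, 5e6c, a169, b43f, c433, f0b2}.
2e6d is among them, so fast-forward is possible.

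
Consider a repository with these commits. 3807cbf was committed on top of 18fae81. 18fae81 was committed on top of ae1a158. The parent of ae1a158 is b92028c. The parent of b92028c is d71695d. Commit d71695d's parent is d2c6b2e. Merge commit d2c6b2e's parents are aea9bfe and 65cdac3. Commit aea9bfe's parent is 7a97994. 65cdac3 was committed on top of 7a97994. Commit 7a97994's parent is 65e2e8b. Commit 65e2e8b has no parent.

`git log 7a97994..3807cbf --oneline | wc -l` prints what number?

Reachable from 3807cbf: {18fae81, 3807cbf, 65cdac3, 65e2e8b, 7a97994, ae1a158, aea9bfe, b92028c, d2c6b2e, d71695d}.
Reachable from 7a97994: {65e2e8b, 7a97994}.
In 3807cbf's history but not 7a97994's: {18fae81, 3807cbf, 65cdac3, ae1a158, aea9bfe, b92028c, d2c6b2e, d71695d} — 8 commits.

8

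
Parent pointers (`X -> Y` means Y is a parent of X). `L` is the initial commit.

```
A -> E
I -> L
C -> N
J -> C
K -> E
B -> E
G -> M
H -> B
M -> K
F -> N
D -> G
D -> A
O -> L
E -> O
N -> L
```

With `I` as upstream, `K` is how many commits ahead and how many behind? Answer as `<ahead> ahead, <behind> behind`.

3 ahead, 1 behind

Reachable from K: {E, K, L, O}.
Reachable from I: {I, L}.
Only in K's history (ahead): {E, K, O} — 3.
Only in I's history (behind): {I} — 1.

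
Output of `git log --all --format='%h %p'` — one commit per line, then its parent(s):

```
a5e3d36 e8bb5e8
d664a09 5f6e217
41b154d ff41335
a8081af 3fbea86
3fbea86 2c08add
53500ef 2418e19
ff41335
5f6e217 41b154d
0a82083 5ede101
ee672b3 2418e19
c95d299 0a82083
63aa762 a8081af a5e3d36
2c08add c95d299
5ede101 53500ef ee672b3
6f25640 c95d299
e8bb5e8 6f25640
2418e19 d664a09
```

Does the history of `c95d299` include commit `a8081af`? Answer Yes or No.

No

Ancestors of c95d299: {0a82083, 2418e19, 41b154d, 53500ef, 5ede101, 5f6e217, c95d299, d664a09, ee672b3, ff41335}.
a8081af is not in that set, so it is not an ancestor of c95d299.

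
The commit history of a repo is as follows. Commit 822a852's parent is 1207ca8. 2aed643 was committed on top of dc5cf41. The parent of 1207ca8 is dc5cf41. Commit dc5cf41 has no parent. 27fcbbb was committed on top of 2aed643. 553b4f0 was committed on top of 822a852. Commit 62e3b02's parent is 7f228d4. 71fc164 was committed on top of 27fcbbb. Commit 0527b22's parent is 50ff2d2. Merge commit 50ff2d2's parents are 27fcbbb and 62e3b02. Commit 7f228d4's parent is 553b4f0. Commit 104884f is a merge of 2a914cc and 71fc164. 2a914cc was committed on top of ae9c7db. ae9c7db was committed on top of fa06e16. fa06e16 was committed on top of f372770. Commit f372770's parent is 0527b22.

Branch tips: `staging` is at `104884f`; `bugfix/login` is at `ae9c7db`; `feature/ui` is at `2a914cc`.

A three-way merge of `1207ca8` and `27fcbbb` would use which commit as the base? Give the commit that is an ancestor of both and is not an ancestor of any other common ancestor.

Ancestors of 1207ca8: {1207ca8, dc5cf41}.
Ancestors of 27fcbbb: {27fcbbb, 2aed643, dc5cf41}.
Common ancestors: {dc5cf41}.
The only common ancestor is dc5cf41, so it is the merge base.

dc5cf41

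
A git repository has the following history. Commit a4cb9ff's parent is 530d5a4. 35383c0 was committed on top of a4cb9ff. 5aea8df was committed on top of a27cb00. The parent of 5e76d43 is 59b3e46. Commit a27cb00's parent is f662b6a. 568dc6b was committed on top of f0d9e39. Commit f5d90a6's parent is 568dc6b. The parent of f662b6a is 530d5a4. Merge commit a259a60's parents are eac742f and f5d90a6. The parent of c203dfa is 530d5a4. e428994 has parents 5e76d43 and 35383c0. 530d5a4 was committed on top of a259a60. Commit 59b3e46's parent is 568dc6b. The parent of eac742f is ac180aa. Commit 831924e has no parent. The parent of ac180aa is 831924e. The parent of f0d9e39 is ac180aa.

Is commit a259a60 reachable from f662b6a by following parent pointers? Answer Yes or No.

Yes

Ancestors of f662b6a (commits reachable by following parents): {530d5a4, 568dc6b, 831924e, a259a60, ac180aa, eac742f, f0d9e39, f5d90a6, f662b6a}.
a259a60 is in that set, so it is an ancestor of f662b6a.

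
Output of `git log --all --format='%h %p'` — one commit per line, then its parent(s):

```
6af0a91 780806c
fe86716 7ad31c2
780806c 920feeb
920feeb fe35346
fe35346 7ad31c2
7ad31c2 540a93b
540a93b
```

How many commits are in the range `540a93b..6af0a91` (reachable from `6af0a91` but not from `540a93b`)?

Reachable from 6af0a91: {540a93b, 6af0a91, 780806c, 7ad31c2, 920feeb, fe35346}.
Reachable from 540a93b: {540a93b}.
In 6af0a91's history but not 540a93b's: {6af0a91, 780806c, 7ad31c2, 920feeb, fe35346} — 5 commits.

5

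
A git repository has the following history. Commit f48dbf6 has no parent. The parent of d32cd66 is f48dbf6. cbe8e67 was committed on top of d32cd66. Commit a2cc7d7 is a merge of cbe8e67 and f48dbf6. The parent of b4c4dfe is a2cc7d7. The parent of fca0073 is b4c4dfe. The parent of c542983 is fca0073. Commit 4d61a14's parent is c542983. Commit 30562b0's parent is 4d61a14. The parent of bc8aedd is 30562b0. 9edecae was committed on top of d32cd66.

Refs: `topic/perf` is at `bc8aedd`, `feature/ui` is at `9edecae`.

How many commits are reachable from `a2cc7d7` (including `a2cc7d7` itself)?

4

Walking parent pointers from a2cc7d7: reachable set = {a2cc7d7, cbe8e67, d32cd66, f48dbf6}.
That is 4 commits.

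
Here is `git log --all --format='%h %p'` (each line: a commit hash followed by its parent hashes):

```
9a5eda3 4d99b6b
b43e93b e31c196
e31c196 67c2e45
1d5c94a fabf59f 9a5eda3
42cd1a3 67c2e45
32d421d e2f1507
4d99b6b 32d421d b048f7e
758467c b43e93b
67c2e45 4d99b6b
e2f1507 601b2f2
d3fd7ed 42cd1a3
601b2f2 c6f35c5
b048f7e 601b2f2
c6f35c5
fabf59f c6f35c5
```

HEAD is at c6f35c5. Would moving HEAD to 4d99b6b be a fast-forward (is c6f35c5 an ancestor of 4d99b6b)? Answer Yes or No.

A fast-forward from c6f35c5 to 4d99b6b is possible iff c6f35c5 is an ancestor of 4d99b6b.
Ancestors of 4d99b6b: {32d421d, 4d99b6b, 601b2f2, b048f7e, c6f35c5, e2f1507}.
c6f35c5 is among them, so fast-forward is possible.

Yes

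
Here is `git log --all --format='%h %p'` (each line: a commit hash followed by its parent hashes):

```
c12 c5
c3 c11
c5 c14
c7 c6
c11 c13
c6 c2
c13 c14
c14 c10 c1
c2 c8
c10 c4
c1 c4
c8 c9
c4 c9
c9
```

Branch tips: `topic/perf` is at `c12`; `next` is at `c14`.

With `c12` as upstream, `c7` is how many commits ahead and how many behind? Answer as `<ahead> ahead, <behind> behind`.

Reachable from c7: {c2, c6, c7, c8, c9}.
Reachable from c12: {c1, c10, c12, c14, c4, c5, c9}.
Only in c7's history (ahead): {c2, c6, c7, c8} — 4.
Only in c12's history (behind): {c1, c10, c12, c14, c4, c5} — 6.

4 ahead, 6 behind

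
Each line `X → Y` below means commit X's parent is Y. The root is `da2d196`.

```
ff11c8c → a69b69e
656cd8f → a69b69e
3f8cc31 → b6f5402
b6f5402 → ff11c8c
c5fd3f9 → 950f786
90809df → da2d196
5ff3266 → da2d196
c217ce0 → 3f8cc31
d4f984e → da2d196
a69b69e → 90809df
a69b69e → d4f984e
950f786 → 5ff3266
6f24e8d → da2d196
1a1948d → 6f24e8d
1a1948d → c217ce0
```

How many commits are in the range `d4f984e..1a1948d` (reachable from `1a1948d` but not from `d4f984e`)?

8

Reachable from 1a1948d: {1a1948d, 3f8cc31, 6f24e8d, 90809df, a69b69e, b6f5402, c217ce0, d4f984e, da2d196, ff11c8c}.
Reachable from d4f984e: {d4f984e, da2d196}.
In 1a1948d's history but not d4f984e's: {1a1948d, 3f8cc31, 6f24e8d, 90809df, a69b69e, b6f5402, c217ce0, ff11c8c} — 8 commits.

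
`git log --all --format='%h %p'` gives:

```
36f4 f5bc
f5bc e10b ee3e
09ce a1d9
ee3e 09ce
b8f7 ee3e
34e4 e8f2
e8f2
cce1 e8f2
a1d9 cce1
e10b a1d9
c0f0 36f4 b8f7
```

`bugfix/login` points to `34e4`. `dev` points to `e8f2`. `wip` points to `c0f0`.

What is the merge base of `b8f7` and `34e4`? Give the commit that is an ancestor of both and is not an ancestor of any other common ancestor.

e8f2

Ancestors of b8f7: {09ce, a1d9, b8f7, cce1, e8f2, ee3e}.
Ancestors of 34e4: {34e4, e8f2}.
Common ancestors: {e8f2}.
The only common ancestor is e8f2, so it is the merge base.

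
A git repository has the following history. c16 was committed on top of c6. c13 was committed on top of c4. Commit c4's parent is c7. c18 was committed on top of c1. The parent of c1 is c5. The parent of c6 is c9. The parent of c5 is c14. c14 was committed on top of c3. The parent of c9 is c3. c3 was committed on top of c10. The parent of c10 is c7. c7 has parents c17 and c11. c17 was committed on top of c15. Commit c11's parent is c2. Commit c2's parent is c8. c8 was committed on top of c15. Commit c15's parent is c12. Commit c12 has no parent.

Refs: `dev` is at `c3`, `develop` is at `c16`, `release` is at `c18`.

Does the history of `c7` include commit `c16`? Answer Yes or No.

Ancestors of c7: {c11, c12, c15, c17, c2, c7, c8}.
c16 is not in that set, so it is not an ancestor of c7.

No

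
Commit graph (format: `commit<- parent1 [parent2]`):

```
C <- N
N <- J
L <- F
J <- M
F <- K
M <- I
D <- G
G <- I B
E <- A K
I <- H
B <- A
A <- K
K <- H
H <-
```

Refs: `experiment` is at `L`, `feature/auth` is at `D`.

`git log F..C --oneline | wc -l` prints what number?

Reachable from C: {C, H, I, J, M, N}.
Reachable from F: {F, H, K}.
In C's history but not F's: {C, I, J, M, N} — 5 commits.

5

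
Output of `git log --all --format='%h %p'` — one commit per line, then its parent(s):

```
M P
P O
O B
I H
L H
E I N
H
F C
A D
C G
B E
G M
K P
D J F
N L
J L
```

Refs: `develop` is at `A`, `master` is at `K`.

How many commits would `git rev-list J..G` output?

8

Reachable from G: {B, E, G, H, I, L, M, N, O, P}.
Reachable from J: {H, J, L}.
In G's history but not J's: {B, E, G, I, M, N, O, P} — 8 commits.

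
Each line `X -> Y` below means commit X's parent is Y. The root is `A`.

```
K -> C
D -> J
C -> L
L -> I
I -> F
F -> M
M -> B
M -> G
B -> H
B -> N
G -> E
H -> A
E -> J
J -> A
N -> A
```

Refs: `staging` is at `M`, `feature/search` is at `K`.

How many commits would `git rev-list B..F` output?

5

Reachable from F: {A, B, E, F, G, H, J, M, N}.
Reachable from B: {A, B, H, N}.
In F's history but not B's: {E, F, G, J, M} — 5 commits.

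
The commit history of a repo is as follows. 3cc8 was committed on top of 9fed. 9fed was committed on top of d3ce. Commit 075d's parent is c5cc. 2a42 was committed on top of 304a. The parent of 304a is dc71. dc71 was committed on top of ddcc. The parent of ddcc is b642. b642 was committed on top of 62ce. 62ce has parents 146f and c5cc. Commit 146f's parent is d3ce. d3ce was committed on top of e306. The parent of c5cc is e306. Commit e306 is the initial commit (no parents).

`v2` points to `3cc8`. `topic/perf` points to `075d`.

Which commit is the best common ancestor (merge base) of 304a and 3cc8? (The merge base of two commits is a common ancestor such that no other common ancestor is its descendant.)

d3ce

Ancestors of 304a: {146f, 304a, 62ce, b642, c5cc, d3ce, dc71, ddcc, e306}.
Ancestors of 3cc8: {3cc8, 9fed, d3ce, e306}.
Common ancestors: {d3ce, e306}.
Among these, d3ce is not an ancestor of any other common ancestor — it is the merge base.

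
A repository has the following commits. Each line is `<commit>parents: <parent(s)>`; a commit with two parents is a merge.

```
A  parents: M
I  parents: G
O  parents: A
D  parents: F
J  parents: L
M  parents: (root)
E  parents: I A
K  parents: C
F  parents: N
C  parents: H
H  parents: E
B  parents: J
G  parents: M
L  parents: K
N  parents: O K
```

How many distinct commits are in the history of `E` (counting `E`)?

5

Walking parent pointers from E: reachable set = {A, E, G, I, M}.
That is 5 commits.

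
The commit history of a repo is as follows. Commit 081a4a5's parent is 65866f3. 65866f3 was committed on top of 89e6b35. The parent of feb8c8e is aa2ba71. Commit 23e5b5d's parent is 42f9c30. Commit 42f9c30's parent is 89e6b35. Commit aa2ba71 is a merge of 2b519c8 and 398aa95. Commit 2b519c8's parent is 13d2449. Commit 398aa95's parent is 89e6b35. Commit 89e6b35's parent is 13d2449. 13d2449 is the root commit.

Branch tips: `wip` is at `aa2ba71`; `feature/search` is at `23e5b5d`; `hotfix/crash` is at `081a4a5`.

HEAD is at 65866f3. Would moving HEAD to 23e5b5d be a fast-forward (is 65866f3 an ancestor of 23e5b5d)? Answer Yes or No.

A fast-forward from 65866f3 to 23e5b5d is possible iff 65866f3 is an ancestor of 23e5b5d.
Ancestors of 23e5b5d: {13d2449, 23e5b5d, 42f9c30, 89e6b35}.
65866f3 is not among them, so fast-forward is not possible.

No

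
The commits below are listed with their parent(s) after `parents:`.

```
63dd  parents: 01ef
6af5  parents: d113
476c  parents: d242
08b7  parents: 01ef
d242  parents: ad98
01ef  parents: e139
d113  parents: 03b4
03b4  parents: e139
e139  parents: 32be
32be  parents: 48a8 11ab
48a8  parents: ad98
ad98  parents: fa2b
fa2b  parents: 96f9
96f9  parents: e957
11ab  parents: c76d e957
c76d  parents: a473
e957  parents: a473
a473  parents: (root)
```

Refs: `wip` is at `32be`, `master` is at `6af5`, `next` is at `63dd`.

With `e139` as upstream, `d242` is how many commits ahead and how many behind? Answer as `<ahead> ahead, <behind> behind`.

1 ahead, 5 behind

Reachable from d242: {96f9, a473, ad98, d242, e957, fa2b}.
Reachable from e139: {11ab, 32be, 48a8, 96f9, a473, ad98, c76d, e139, e957, fa2b}.
Only in d242's history (ahead): {d242} — 1.
Only in e139's history (behind): {11ab, 32be, 48a8, c76d, e139} — 5.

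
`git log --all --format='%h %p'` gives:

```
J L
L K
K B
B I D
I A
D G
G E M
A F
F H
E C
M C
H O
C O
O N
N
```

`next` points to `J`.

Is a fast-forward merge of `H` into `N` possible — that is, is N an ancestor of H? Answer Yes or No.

Yes

A fast-forward from N to H is possible iff N is an ancestor of H.
Ancestors of H: {H, N, O}.
N is among them, so fast-forward is possible.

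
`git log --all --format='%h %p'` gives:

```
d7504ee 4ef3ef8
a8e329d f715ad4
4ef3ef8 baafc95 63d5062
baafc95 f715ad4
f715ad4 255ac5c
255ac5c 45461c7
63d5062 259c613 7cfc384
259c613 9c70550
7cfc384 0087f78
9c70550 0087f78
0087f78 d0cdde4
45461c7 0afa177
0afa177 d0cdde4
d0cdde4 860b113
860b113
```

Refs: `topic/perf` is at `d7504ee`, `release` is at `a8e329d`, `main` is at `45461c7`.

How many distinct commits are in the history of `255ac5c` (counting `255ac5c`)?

Walking parent pointers from 255ac5c: reachable set = {0afa177, 255ac5c, 45461c7, 860b113, d0cdde4}.
That is 5 commits.

5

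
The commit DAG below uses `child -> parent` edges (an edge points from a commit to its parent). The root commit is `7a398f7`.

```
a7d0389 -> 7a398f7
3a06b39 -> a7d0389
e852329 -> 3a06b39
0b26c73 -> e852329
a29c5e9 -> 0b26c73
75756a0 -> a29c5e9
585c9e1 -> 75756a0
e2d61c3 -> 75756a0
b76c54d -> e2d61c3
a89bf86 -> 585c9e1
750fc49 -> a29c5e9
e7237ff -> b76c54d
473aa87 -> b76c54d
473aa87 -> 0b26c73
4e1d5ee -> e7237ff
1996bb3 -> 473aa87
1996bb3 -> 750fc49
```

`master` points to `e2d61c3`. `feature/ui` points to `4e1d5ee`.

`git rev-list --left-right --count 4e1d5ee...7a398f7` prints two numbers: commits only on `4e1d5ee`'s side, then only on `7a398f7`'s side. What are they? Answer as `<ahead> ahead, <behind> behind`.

Reachable from 4e1d5ee: {0b26c73, 3a06b39, 4e1d5ee, 75756a0, 7a398f7, a29c5e9, a7d0389, b76c54d, e2d61c3, e7237ff, e852329}.
Reachable from 7a398f7: {7a398f7}.
Only in 4e1d5ee's history (ahead): {0b26c73, 3a06b39, 4e1d5ee, 75756a0, a29c5e9, a7d0389, b76c54d, e2d61c3, e7237ff, e852329} — 10.
Only in 7a398f7's history (behind): {} — 0.

10 ahead, 0 behind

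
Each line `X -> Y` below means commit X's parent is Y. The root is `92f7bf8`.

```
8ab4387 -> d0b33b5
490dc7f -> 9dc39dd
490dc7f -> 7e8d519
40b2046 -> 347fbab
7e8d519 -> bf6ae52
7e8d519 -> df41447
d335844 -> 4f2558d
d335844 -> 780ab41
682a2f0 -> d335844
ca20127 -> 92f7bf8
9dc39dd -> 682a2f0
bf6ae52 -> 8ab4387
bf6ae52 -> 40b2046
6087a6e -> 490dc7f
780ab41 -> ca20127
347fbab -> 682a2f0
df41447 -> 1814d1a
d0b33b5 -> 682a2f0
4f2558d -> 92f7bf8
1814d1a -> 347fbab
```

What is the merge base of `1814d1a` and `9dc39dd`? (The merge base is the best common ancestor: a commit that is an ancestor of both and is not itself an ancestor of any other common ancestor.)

682a2f0

Ancestors of 1814d1a: {1814d1a, 347fbab, 4f2558d, 682a2f0, 780ab41, 92f7bf8, ca20127, d335844}.
Ancestors of 9dc39dd: {4f2558d, 682a2f0, 780ab41, 92f7bf8, 9dc39dd, ca20127, d335844}.
Common ancestors: {4f2558d, 682a2f0, 780ab41, 92f7bf8, ca20127, d335844}.
Among these, 682a2f0 is not an ancestor of any other common ancestor — it is the merge base.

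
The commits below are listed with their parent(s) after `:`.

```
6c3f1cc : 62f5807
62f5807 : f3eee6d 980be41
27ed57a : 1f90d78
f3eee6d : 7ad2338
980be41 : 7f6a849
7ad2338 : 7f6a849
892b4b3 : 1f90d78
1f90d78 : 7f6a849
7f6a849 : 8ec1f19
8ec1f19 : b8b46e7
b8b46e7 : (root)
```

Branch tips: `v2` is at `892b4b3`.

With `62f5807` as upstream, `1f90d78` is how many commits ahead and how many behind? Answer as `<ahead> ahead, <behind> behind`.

Reachable from 1f90d78: {1f90d78, 7f6a849, 8ec1f19, b8b46e7}.
Reachable from 62f5807: {62f5807, 7ad2338, 7f6a849, 8ec1f19, 980be41, b8b46e7, f3eee6d}.
Only in 1f90d78's history (ahead): {1f90d78} — 1.
Only in 62f5807's history (behind): {62f5807, 7ad2338, 980be41, f3eee6d} — 4.

1 ahead, 4 behind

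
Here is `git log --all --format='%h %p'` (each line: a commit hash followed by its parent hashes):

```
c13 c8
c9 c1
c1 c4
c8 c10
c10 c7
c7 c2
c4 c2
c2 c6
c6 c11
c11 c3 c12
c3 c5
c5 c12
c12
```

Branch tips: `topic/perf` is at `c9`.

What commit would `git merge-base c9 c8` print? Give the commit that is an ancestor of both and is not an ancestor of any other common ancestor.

Ancestors of c9: {c1, c11, c12, c2, c3, c4, c5, c6, c9}.
Ancestors of c8: {c10, c11, c12, c2, c3, c5, c6, c7, c8}.
Common ancestors: {c11, c12, c2, c3, c5, c6}.
Among these, c2 is not an ancestor of any other common ancestor — it is the merge base.

c2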